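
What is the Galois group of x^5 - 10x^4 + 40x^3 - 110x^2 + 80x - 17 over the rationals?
The polynomial f is an irreducible quintic over Q, so G = Gal(f/Q) is a transitive subgroup of S_5: one of C_5 (5T1, order 5), D_5 (5T2, order 10), F_20 (5T3, order 20), A_5 (5T4, order 60) or S_5 (5T5, order 120). The discriminant of f is 425503125, which is not a perfect square, so G is not contained in A_5. The transitive groups of degree 5 not contained in A_5 are: F_20 (5T3, order 20), S_5 (5T5, order 120). By Dedekind's theorem, for a prime p not dividing disc(f) the degrees of the irreducible factors of f mod p form the cycle type of an element of G. Factoring f modulo the 18 such primes p <= 73 (skipping 3, 5, 41, which divide the discriminant), each new pattern first appears at: mod 2: f = (x + 1)(x^4 + x^3 + x^2 + x + 1), pattern 4+1; mod 11: f = (x^5 + x^4 + 7x^3 + 3x + 5), pattern 5; mod 19: f = (x + 11)(x^2 + 16)(x^2 + 17x + 8), pattern 2+2+1. No other pattern occurs in this range, so the set of observed cycle types is {4+1, 5, 2+2+1}. The candidates containing elements of all these cycle types are F_20 (5T3) of order 20, S_5 (5T5) of order 120; the others are excluded. The observed types are precisely the cycle types that occur in F_20 (5T3) (apart from the identity). Each of the other remaining candidates has further cycle types, and by the Chebotarev density theorem the matching factorization patterns would occur for a proportion of primes equal to their share of the group: S_5 (5T5) additionally contains elements of type 3+2, 3+1+1, 2+1+1+1 (50 of its 120 elements, about 42% of primes). None of the 18 primes tested shows any such pattern (for each of these groups the chance of that is below 10^-4), which rules them out. Hence G = F_20 (5T3), of order 20.

5T3: F_20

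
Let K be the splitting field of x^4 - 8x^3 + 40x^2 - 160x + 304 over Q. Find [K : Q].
8

The degree of the splitting field over Q equals the order of the Galois group, so first determine the group. The polynomial is an irreducible quartic over Q and its discriminant is 411041792, which is not a perfect square, so the Galois group is not contained in A_4. The resolvent cubic y^3 - 40*y^2 + 64*y + 3584 has exactly one rational root, so the Galois group is C_4 or D_4. The quartic remains irreducible over Q(sqrt(disc)), so the group is D_4. The Galois group D_4 (4T3) has order 8, so the splitting field has degree 8 over Q.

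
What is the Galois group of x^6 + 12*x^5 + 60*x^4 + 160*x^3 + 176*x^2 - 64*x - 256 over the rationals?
The polynomial f is an irreducible sextic over Q, so G = Gal(f/Q) is one of the 16 transitive subgroups 6T1, ..., 6T16 of S_6. The discriminant of f is 3603718079512576 = 60030976^2, a perfect square, so G is contained in A_6. The transitive groups of degree 6 contained in A_6 are: A_4 (6T4, order 12), S_4 (6T7, order 24), (C_3 x C_3) : C_4 (6T10, order 36), PSL(2,5) (6T12, order 60), A_6 (6T15, order 360). By Dedekind's theorem, for a prime p not dividing disc(f) the degrees of the irreducible factors of f mod p form the cycle type of an element of G. Factoring f modulo the 79 such primes p <= 419 (skipping 2, 229, which divide the discriminant), each new pattern first appears at: mod 3: f = (x^3 + x^2 + 2)(x^3 + 2x^2 + x + 1), pattern 3+3; mod 7: f = (x^2 + 4x + 6)(x^4 + x^3 + x^2 + 3x + 4), pattern 4+2; mod 23: f = (x + 7)(x + 20)(x^2 + 2x + 3)(x^2 + 6x + 11), pattern 2+2+1+1; mod 193: f = (x + 9)(x + 15)(x + 21)(x + 176)(x + 182)(x + 188), pattern 1+1+1+1+1+1. No other pattern occurs in this range, so the set of observed cycle types is {3+3, 4+2, 2+2+1+1, 1+1+1+1+1+1}. The candidates containing elements of all these cycle types are S_4 (6T7) of order 24, (C_3 x C_3) : C_4 (6T10) of order 36, A_6 (6T15) of order 360; the others are excluded. The observed types are precisely the cycle types that occur in S_4 (6T7). Each of the other remaining candidates has further cycle types, and by the Chebotarev density theorem the matching factorization patterns would occur for a proportion of primes equal to their share of the group: (C_3 x C_3) : C_4 (6T10) additionally contains elements of type 3+1+1+1 (4 of its 36 elements, about 11% of primes); A_6 (6T15) additionally contains elements of type 5+1, 3+1+1+1 (184 of its 360 elements, about 51% of primes). None of the 79 primes tested shows any such pattern (for each of these groups the chance of that is below 10^-4), which rules them out. Hence G = S_4 (6T7), of order 24.

S_4 (order 24)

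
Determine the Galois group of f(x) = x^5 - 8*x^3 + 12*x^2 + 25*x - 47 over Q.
The polynomial f is an irreducible quintic over Q, so G = Gal(f/Q) is a transitive subgroup of S_5: one of C_5 (5T1, order 5), D_5 (5T2, order 10), F_20 (5T3, order 20), A_5 (5T4, order 60) or S_5 (5T5, order 120). The discriminant of f is 461338069, which is not a perfect square, so G is not contained in A_5. The transitive groups of degree 5 not contained in A_5 are: F_20 (5T3, order 20), S_5 (5T5, order 120). By Dedekind's theorem, for a prime p not dividing disc(f) the degrees of the irreducible factors of f mod p form the cycle type of an element of G. Factoring f modulo the first such prime p = 2, each new pattern first appears at: mod 2: f = (x^2 + x + 1)(x^3 + x^2 + 1), pattern 3+2. No other pattern occurs in this range, so the set of observed cycle types is {3+2}. Among the candidates above, the only group containing elements of all these cycle types is S_5 (5T5) — F_20 (5T3) lacks at least one of them. Hence G = S_5 (5T5), of order 120.

S_5 (also written S5)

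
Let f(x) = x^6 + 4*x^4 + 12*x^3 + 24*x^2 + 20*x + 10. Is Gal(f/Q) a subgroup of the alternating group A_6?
No

The polynomial is irreducible of degree 6 over Q. Its discriminant is -122931200, which is not a perfect square. A Galois group lies in the alternating group exactly when the discriminant is a square in Q, so the Galois group (S_4 x C_2) is not contained in A_6.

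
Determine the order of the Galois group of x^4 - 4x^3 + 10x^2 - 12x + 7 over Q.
The degree of the splitting field over Q equals the order of the Galois group, so first determine the group. The polynomial is an irreducible quartic over Q and its discriminant is 2048, which is not a perfect square, so the Galois group is not contained in A_4. The resolvent cubic y^3 - 10*y^2 + 20*y + 24 has exactly one rational root, so the Galois group is C_4 or D_4. The quartic becomes reducible over Q(sqrt(disc)), so the group is C_4. The Galois group C_4 (4T1) has order 4, so the splitting field has degree 4 over Q.

4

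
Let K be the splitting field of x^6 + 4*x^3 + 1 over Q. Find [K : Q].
The degree of the splitting field over Q equals the order of the Galois group, so first determine the group. The polynomial f is an irreducible sextic over Q, so G = Gal(f/Q) is one of the 16 transitive subgroups 6T1, ..., 6T16 of S_6. The discriminant of f is 1259712, which is not a perfect square, so G is not contained in A_6. The transitive groups of degree 6 not contained in A_6 are: C_6 (6T1, order 6), S_3 (6T2, order 6), D_6 (6T3, order 12), C_3 x S_3 (6T5, order 18), A_4 x C_2 (6T6, order 24), S_4 (6T8, order 24), S_3 x S_3 (6T9, order 36), S_4 x C_2 (6T11, order 48), (S_3 x S_3) : C_2 (6T13, order 72), PGL(2,5) (6T14, order 120), S_6 (6T16, order 720). By Dedekind's theorem, for a prime p not dividing disc(f) the degrees of the irreducible factors of f mod p form the cycle type of an element of G. Factoring f modulo the 79 such primes p <= 419 (skipping 2, 3, which divide the discriminant), each new pattern first appears at: mod 5: f = (x^6 + 4x^3 + 1), pattern 6; mod 7: f = (x^2 + 3x + 1)(x^2 + 5x + 2)(x^2 + 6x + 4), pattern 2+2+2; mod 11: f = (x + 2)(x + 6)(x^2 + 5x + 3)(x^2 + 9x + 4), pattern 2+2+1+1; mod 13: f = (x^3 + 6)(x^3 + 11), pattern 3+3; mod 97: f = (x + 18)(x + 27)(x + 31)(x + 48)(x + 72)(x + 95), pattern 1+1+1+1+1+1. No other pattern occurs in this range, so the set of observed cycle types is {6, 2+2+2, 2+2+1+1, 3+3, 1+1+1+1+1+1}. The candidates containing elements of all these cycle types are D_6 (6T3) of order 12, A_4 x C_2 (6T6) of order 24, S_3 x S_3 (6T9) of order 36, S_4 x C_2 (6T11) of order 48, (S_3 x S_3) : C_2 (6T13) of order 72, PGL(2,5) (6T14) of order 120, S_6 (6T16) of order 720; the others are excluded. The observed types are precisely the cycle types that occur in D_6 (6T3). Each of the other remaining candidates has further cycle types, and by the Chebotarev density theorem the matching factorization patterns would occur for a proportion of primes equal to their share of the group: A_4 x C_2 (6T6) additionally contains elements of type 2+1+1+1+1 (3 of its 24 elements, about 12% of primes); S_3 x S_3 (6T9) additionally contains elements of type 3+1+1+1 (4 of its 36 elements, about 11% of primes); S_4 x C_2 (6T11) additionally contains elements of type 4+2, 4+1+1, 2+1+1+1+1 (15 of its 48 elements, about 31% of primes); (S_3 x S_3) : C_2 (6T13) additionally contains elements of type 4+2, 3+2+1, 3+1+1+1, 2+1+1+1+1 (40 of its 72 elements, about 56% of primes); PGL(2,5) (6T14) additionally contains elements of type 5+1, 4+1+1 (54 of its 120 elements, about 45% of primes); S_6 (6T16) additionally contains elements of type 5+1, 4+2, 4+1+1, 3+2+1, 3+1+1+1, 2+1+1+1+1 (499 of its 720 elements, about 69% of primes). None of the 79 primes tested shows any such pattern (for each of these groups the chance of that is below 10^-4), which rules them out. Hence G = D_6 (6T3), of order 12. The Galois group D_6 (6T3) has order 12, so the splitting field has degree 12 over Q.

12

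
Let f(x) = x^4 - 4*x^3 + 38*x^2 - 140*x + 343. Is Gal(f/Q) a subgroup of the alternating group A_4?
No

The polynomial is irreducible of degree 4 over Q. Its discriminant is 4299982848, which is not a perfect square. A Galois group lies in the alternating group exactly when the discriminant is a square in Q, so the Galois group (C_4) is not contained in A_4.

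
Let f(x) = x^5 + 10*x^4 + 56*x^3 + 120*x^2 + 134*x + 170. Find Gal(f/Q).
The polynomial f is an irreducible quintic over Q, so G = Gal(f/Q) is a transitive subgroup of S_5: one of C_5 (5T1, order 5), D_5 (5T2, order 10), F_20 (5T3, order 20), A_5 (5T4, order 60) or S_5 (5T5, order 120). The discriminant of f is 14481115570000, which is not a perfect square, so G is not contained in A_5. The transitive groups of degree 5 not contained in A_5 are: F_20 (5T3, order 20), S_5 (5T5, order 120). By Dedekind's theorem, for a prime p not dividing disc(f) the degrees of the irreducible factors of f mod p form the cycle type of an element of G. Factoring f modulo the 4 such primes p <= 13 (skipping 2, 5, which divide the discriminant), each new pattern first appears at: mod 3: f = (x^5 + x^4 + 2x^3 + 2x + 2), pattern 5; mod 11: f = (x + 5)(x^4 + 5x^3 + 9x^2 + 9x + 1), pattern 4+1; mod 13: f = (x + 4)(x + 8)(x^3 + 11x^2 + 9x + 11), pattern 3+1+1. No other pattern occurs in this range, so the set of observed cycle types is {5, 4+1, 3+1+1}. Among the candidates above, the only group containing elements of all these cycle types is S_5 (5T5) — F_20 (5T3) lacks at least one of them. Hence G = S_5 (5T5), of order 120.

S_5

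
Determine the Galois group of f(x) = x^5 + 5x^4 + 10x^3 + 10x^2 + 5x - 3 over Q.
The polynomial f is an irreducible quintic over Q, so G = Gal(f/Q) is a transitive subgroup of S_5: one of C_5 (5T1, order 5), D_5 (5T2, order 10), F_20 (5T3, order 20), A_5 (5T4, order 60) or S_5 (5T5, order 120). The discriminant of f is 800000, which is not a perfect square, so G is not contained in A_5. The transitive groups of degree 5 not contained in A_5 are: F_20 (5T3, order 20), S_5 (5T5, order 120). By Dedekind's theorem, for a prime p not dividing disc(f) the degrees of the irreducible factors of f mod p form the cycle type of an element of G. Factoring f modulo the 18 such primes p <= 71 (skipping 2, 5, which divide the discriminant), each new pattern first appears at: mod 3: f = (x)(x^4 + 2x^3 + x^2 + x + 2), pattern 4+1; mod 11: f = (x^5 + 5x^4 + 10x^3 + 10x^2 + 5x + 8), pattern 5; mod 19: f = (x + 4)(x^2 + 6x + 14)(x^2 + 14x + 3), pattern 2+2+1. No other pattern occurs in this range, so the set of observed cycle types is {4+1, 5, 2+2+1}. The candidates containing elements of all these cycle types are F_20 (5T3) of order 20, S_5 (5T5) of order 120; the others are excluded. The observed types are precisely the cycle types that occur in F_20 (5T3) (apart from the identity). Each of the other remaining candidates has further cycle types, and by the Chebotarev density theorem the matching factorization patterns would occur for a proportion of primes equal to their share of the group: S_5 (5T5) additionally contains elements of type 3+2, 3+1+1, 2+1+1+1 (50 of its 120 elements, about 42% of primes). None of the 18 primes tested shows any such pattern (for each of these groups the chance of that is below 10^-4), which rules them out. Hence G = F_20 (5T3), of order 20.

F_20, the Frobenius group of order 20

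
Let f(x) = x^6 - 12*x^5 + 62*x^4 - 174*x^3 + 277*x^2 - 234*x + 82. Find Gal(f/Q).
(S_3 x S_3) : C_2

The polynomial f is an irreducible sextic over Q, so G = Gal(f/Q) is one of the 16 transitive subgroups 6T1, ..., 6T16 of S_6. The discriminant of f is -187648, which is not a perfect square, so G is not contained in A_6. The transitive groups of degree 6 not contained in A_6 are: C_6 (6T1, order 6), S_3 (6T2, order 6), D_6 (6T3, order 12), C_3 x S_3 (6T5, order 18), A_4 x C_2 (6T6, order 24), S_4 (6T8, order 24), S_3 x S_3 (6T9, order 36), S_4 x C_2 (6T11, order 48), (S_3 x S_3) : C_2 (6T13, order 72), PGL(2,5) (6T14, order 120), S_6 (6T16, order 720). By Dedekind's theorem, for a prime p not dividing disc(f) the degrees of the irreducible factors of f mod p form the cycle type of an element of G. Factoring f modulo the 29 such primes p <= 113 (skipping 2, which divides the discriminant), each new pattern first appears at: mod 3: f = (x^6 + 2x^4 + x^2 + 1), pattern 6; mod 5: f = (x + 2)(x^2 + 2x + 4)(x^3 + 4x^2 + 3x + 4), pattern 3+2+1; mod 7: f = (x^2 + 2x + 5)(x^4 + x^2 + 6x + 1), pattern 4+2; mod 17: f = (x^3 + 11x^2 + 13x + 4)(x^3 + 11x^2 + 13x + 12), pattern 3+3; mod 19: f = (x^2 + 6x + 10)(x^2 + 8x + 4)(x^2 + 12x + 3), pattern 2+2+2; mod 37: f = (x + 19)(x + 32)(x^2 + 12x + 7)(x^2 + 36x + 8), pattern 2+2+1+1; mod 41: f = (x)(x + 15)(x + 20)(x^3 + 35x^2 + 13x + 23), pattern 3+1+1+1; mod 113: f = (x + 9)(x + 19)(x + 21)(x + 77)(x^2 + 88x + 36), pattern 2+1+1+1+1. No other pattern occurs in this range, so the set of observed cycle types is {6, 3+2+1, 4+2, 3+3, 2+2+2, 2+2+1+1, 3+1+1+1, 2+1+1+1+1}. The candidates containing elements of all these cycle types are (S_3 x S_3) : C_2 (6T13) of order 72, S_6 (6T16) of order 720; the others are excluded. The observed types are precisely the cycle types that occur in (S_3 x S_3) : C_2 (6T13) (apart from the identity). Each of the other remaining candidates has further cycle types, and by the Chebotarev density theorem the matching factorization patterns would occur for a proportion of primes equal to their share of the group: S_6 (6T16) additionally contains elements of type 5+1, 4+1+1 (234 of its 720 elements, about 32% of primes). None of the 29 primes tested shows any such pattern (for each of these groups the chance of that is below 10^-4), which rules them out. Hence G = (S_3 x S_3) : C_2 (6T13), of order 72.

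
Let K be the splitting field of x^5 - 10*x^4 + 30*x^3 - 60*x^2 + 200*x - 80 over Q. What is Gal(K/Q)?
D_5, the dihedral group of order 10

The polynomial f is an irreducible quintic over Q, so G = Gal(f/Q) is a transitive subgroup of S_5: one of C_5 (5T1, order 5), D_5 (5T2, order 10), F_20 (5T3, order 20), A_5 (5T4, order 60) or S_5 (5T5, order 120). The discriminant of f is 1327104000000 = 1152000^2, a perfect square, so G is contained in A_5. The transitive groups of degree 5 contained in A_5 are: C_5 (5T1, order 5), D_5 (5T2, order 10), A_5 (5T4, order 60). By Dedekind's theorem, for a prime p not dividing disc(f) the degrees of the irreducible factors of f mod p form the cycle type of an element of G. Factoring f modulo the 23 such primes p <= 101 (skipping 2, 3, 5, which divide the discriminant), each new pattern first appears at: mod 7: f = (x^5 + 4x^4 + 2x^3 + 3x^2 + 4x + 4), pattern 5; mod 17: f = (x + 4)(x^2 + 6x + 16)(x^2 + 14x + 3), pattern 2+2+1. No other pattern occurs in this range, so the set of observed cycle types is {5, 2+2+1}. The candidates containing elements of all these cycle types are D_5 (5T2) of order 10, A_5 (5T4) of order 60; the others are excluded. The observed types are precisely the cycle types that occur in D_5 (5T2) (apart from the identity). Each of the other remaining candidates has further cycle types, and by the Chebotarev density theorem the matching factorization patterns would occur for a proportion of primes equal to their share of the group: A_5 (5T4) additionally contains elements of type 3+1+1 (20 of its 60 elements, about 33% of primes). None of the 23 primes tested shows any such pattern (for each of these groups the chance of that is below 10^-4), which rules them out. Hence G = D_5 (5T2), of order 10.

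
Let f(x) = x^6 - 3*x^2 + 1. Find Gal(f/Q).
A_4 x C_2

The polynomial f is an irreducible sextic over Q, so G = Gal(f/Q) is one of the 16 transitive subgroups 6T1, ..., 6T16 of S_6. The discriminant of f is -419904, which is not a perfect square, so G is not contained in A_6. The transitive groups of degree 6 not contained in A_6 are: C_6 (6T1, order 6), S_3 (6T2, order 6), D_6 (6T3, order 12), C_3 x S_3 (6T5, order 18), A_4 x C_2 (6T6, order 24), S_4 (6T8, order 24), S_3 x S_3 (6T9, order 36), S_4 x C_2 (6T11, order 48), (S_3 x S_3) : C_2 (6T13, order 72), PGL(2,5) (6T14, order 120), S_6 (6T16, order 720). By Dedekind's theorem, for a prime p not dividing disc(f) the degrees of the irreducible factors of f mod p form the cycle type of an element of G. Factoring f modulo the 33 such primes p <= 149 (skipping 2, 3, which divide the discriminant), each new pattern first appears at: mod 5: f = (x^3 + 2x^2 + 2x + 3)(x^3 + 3x^2 + 2x + 2), pattern 3+3; mod 7: f = (x^6 + 4x^2 + 1), pattern 6; mod 17: f = (x + 8)(x + 9)(x^2 + 3)(x^2 + 10), pattern 2+2+1+1; mod 19: f = (x + 3)(x + 8)(x + 11)(x + 16)(x^2 + 16), pattern 2+1+1+1+1; mod 71: f = (x^2 + 16)(x^2 + 25)(x^2 + 30), pattern 2+2+2. No other pattern occurs in this range, so the set of observed cycle types is {3+3, 6, 2+2+1+1, 2+1+1+1+1, 2+2+2}. The candidates containing elements of all these cycle types are A_4 x C_2 (6T6) of order 24, S_4 x C_2 (6T11) of order 48, (S_3 x S_3) : C_2 (6T13) of order 72, S_6 (6T16) of order 720; the others are excluded. The observed types are precisely the cycle types that occur in A_4 x C_2 (6T6) (apart from the identity). Each of the other remaining candidates has further cycle types, and by the Chebotarev density theorem the matching factorization patterns would occur for a proportion of primes equal to their share of the group: S_4 x C_2 (6T11) additionally contains elements of type 4+2, 4+1+1 (12 of its 48 elements, about 25% of primes); (S_3 x S_3) : C_2 (6T13) additionally contains elements of type 4+2, 3+2+1, 3+1+1+1 (34 of its 72 elements, about 47% of primes); S_6 (6T16) additionally contains elements of type 5+1, 4+2, 4+1+1, 3+2+1, 3+1+1+1 (484 of its 720 elements, about 67% of primes). None of the 33 primes tested shows any such pattern (for each of these groups the chance of that is below 10^-4), which rules them out. Hence G = A_4 x C_2 (6T6), of order 24.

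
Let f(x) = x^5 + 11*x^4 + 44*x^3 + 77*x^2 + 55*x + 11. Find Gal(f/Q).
The polynomial f is an irreducible quintic over Q, so G = Gal(f/Q) is a transitive subgroup of S_5: one of C_5 (5T1, order 5), D_5 (5T2, order 10), F_20 (5T3, order 20), A_5 (5T4, order 60) or S_5 (5T5, order 120). The discriminant of f is 14641 = 121^2, a perfect square, so G is contained in A_5. The transitive groups of degree 5 contained in A_5 are: C_5 (5T1, order 5), D_5 (5T2, order 10), A_5 (5T4, order 60). By Dedekind's theorem, for a prime p not dividing disc(f) the degrees of the irreducible factors of f mod p form the cycle type of an element of G. Factoring f modulo the 14 such primes p <= 47 (skipping 11, which divides the discriminant), each new pattern first appears at: mod 2: f = (x^5 + x^4 + x^2 + x + 1), pattern 5; mod 23: f = (x + 11)(x + 14)(x + 15)(x + 19)(x + 21), pattern 1+1+1+1+1. No other pattern occurs in this range, so the set of observed cycle types is {5, 1+1+1+1+1}. The candidates containing elements of all these cycle types are C_5 (5T1) of order 5, D_5 (5T2) of order 10, A_5 (5T4) of order 60; the others are excluded. The observed types are precisely the cycle types that occur in C_5 (5T1). Each of the other remaining candidates has further cycle types, and by the Chebotarev density theorem the matching factorization patterns would occur for a proportion of primes equal to their share of the group: D_5 (5T2) additionally contains elements of type 2+2+1 (5 of its 10 elements, about 50% of primes); A_5 (5T4) additionally contains elements of type 3+1+1, 2+2+1 (35 of its 60 elements, about 58% of primes). None of the 14 primes tested shows any such pattern (for each of these groups the chance of that is below 10^-4), which rules them out. Hence G = C_5 (5T1), of order 5.

C_5, the cyclic group of order 5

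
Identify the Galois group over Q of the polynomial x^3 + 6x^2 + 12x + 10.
S_3 (order 6)

The polynomial is an irreducible cubic over Q and its discriminant is -108, which is not a perfect square. For an irreducible cubic, a non-square discriminant gives Galois group S_3.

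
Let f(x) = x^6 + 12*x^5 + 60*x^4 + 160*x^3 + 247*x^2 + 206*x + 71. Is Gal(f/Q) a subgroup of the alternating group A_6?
No

The polynomial is irreducible of degree 6 over Q. Its discriminant is -904619968, which is not a perfect square. A Galois group lies in the alternating group exactly when the discriminant is a square in Q, so the Galois group (C_6) is not contained in A_6.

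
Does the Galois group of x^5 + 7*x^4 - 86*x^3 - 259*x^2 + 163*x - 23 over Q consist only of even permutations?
The polynomial is irreducible of degree 5 over Q. Its discriminant is 275394987510841 = 16595029^2, a perfect square. A Galois group lies in the alternating group exactly when the discriminant is a square in Q, so the Galois group (C_5) is contained in A_5.

Yes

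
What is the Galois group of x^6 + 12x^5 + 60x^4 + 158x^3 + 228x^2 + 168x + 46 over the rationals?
6T9: S_3 x S_3

The polynomial f is an irreducible sextic over Q, so G = Gal(f/Q) is one of the 16 transitive subgroups 6T1, ..., 6T16 of S_6. The discriminant of f is 5038848, which is not a perfect square, so G is not contained in A_6. The transitive groups of degree 6 not contained in A_6 are: C_6 (6T1, order 6), S_3 (6T2, order 6), D_6 (6T3, order 12), C_3 x S_3 (6T5, order 18), A_4 x C_2 (6T6, order 24), S_4 (6T8, order 24), S_3 x S_3 (6T9, order 36), S_4 x C_2 (6T11, order 48), (S_3 x S_3) : C_2 (6T13, order 72), PGL(2,5) (6T14, order 120), S_6 (6T16, order 720). By Dedekind's theorem, for a prime p not dividing disc(f) the degrees of the irreducible factors of f mod p form the cycle type of an element of G. Factoring f modulo the 23 such primes p <= 97 (skipping 2, 3, which divide the discriminant), each new pattern first appears at: mod 5: f = (x^6 + 2x^5 + 3x^3 + 3x^2 + 3x + 1), pattern 6; mod 11: f = (x + 5)(x + 7)(x^2 + x + 7)(x^2 + 10x + 8), pattern 2+2+1+1; mod 13: f = (x + 4)(x + 7)(x + 8)(x^3 + 6x^2 + 12x + 11), pattern 3+1+1+1; mod 31: f = (x^2 + 12x + 13)(x^2 + 13x + 2)(x^2 + 18x + 28), pattern 2+2+2; mod 97: f = (x^3 + 6x^2 + 12x + 17)(x^3 + 6x^2 + 12x + 94), pattern 3+3. No other pattern occurs in this range, so the set of observed cycle types is {6, 2+2+1+1, 3+1+1+1, 2+2+2, 3+3}. The candidates containing elements of all these cycle types are S_3 x S_3 (6T9) of order 36, (S_3 x S_3) : C_2 (6T13) of order 72, S_6 (6T16) of order 720; the others are excluded. The observed types are precisely the cycle types that occur in S_3 x S_3 (6T9) (apart from the identity). Each of the other remaining candidates has further cycle types, and by the Chebotarev density theorem the matching factorization patterns would occur for a proportion of primes equal to their share of the group: (S_3 x S_3) : C_2 (6T13) additionally contains elements of type 4+2, 3+2+1, 2+1+1+1+1 (36 of its 72 elements, about 50% of primes); S_6 (6T16) additionally contains elements of type 5+1, 4+2, 4+1+1, 3+2+1, 2+1+1+1+1 (459 of its 720 elements, about 64% of primes). None of the 23 primes tested shows any such pattern (for each of these groups the chance of that is below 10^-4), which rules them out. Hence G = S_3 x S_3 (6T9), of order 36.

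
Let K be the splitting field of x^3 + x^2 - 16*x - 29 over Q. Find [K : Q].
3

The degree of the splitting field over Q equals the order of the Galois group, so first determine the group. The polynomial is an irreducible cubic over Q and its discriminant is 2401 = 49^2, a perfect square. For an irreducible cubic, a square discriminant forces the Galois group to be A_3, the cyclic group of order 3. The Galois group C_3 (3T1) has order 3, so the splitting field has degree 3 over Q.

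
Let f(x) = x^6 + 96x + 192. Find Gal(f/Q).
The polynomial f is an irreducible sextic over Q, so G = Gal(f/Q) is one of the 16 transitive subgroups 6T1, ..., 6T16 of S_6. The discriminant of f is -9727331052552192, which is not a perfect square, so G is not contained in A_6. The transitive groups of degree 6 not contained in A_6 are: C_6 (6T1, order 6), S_3 (6T2, order 6), D_6 (6T3, order 12), C_3 x S_3 (6T5, order 18), A_4 x C_2 (6T6, order 24), S_4 (6T8, order 24), S_3 x S_3 (6T9, order 36), S_4 x C_2 (6T11, order 48), (S_3 x S_3) : C_2 (6T13, order 72), PGL(2,5) (6T14, order 120), S_6 (6T16, order 720). By Dedekind's theorem, for a prime p not dividing disc(f) the degrees of the irreducible factors of f mod p form the cycle type of an element of G. Factoring f modulo the 27 such primes p <= 127 (skipping 2, 3, 17, 43, which divide the discriminant), each new pattern first appears at: mod 5: f = (x^6 + x + 2), pattern 6; mod 7: f = (x + 5)(x^2 + 6x + 3)(x^3 + 3x^2 + 4x + 3), pattern 3+2+1; mod 11: f = (x^2 + 4x + 8)(x^4 + 7x^3 + 8x^2 + 2), pattern 4+2; mod 13: f = (x + 7)(x + 10)(x^2 + 2x + 12)(x^2 + 7x + 11), pattern 2+2+1+1; mod 61: f = (x + 4)(x + 8)(x + 20)(x + 42)(x^2 + 48x + 17), pattern 2+1+1+1+1; mod 97: f = (x + 1)(x + 20)(x + 24)(x^3 + 52x^2 + 46x + 78), pattern 3+1+1+1; mod 113: f = (x^2 + 8x + 40)(x^2 + 15x + 62)(x^2 + 90x + 81), pattern 2+2+2; mod 127: f = (x^3 + 49x^2 + 43x + 17)(x^3 + 78x^2 + 72x + 86), pattern 3+3. No other pattern occurs in this range, so the set of observed cycle types is {6, 3+2+1, 4+2, 2+2+1+1, 2+1+1+1+1, 3+1+1+1, 2+2+2, 3+3}. The candidates containing elements of all these cycle types are (S_3 x S_3) : C_2 (6T13) of order 72, S_6 (6T16) of order 720; the others are excluded. The observed types are precisely the cycle types that occur in (S_3 x S_3) : C_2 (6T13) (apart from the identity). Each of the other remaining candidates has further cycle types, and by the Chebotarev density theorem the matching factorization patterns would occur for a proportion of primes equal to their share of the group: S_6 (6T16) additionally contains elements of type 5+1, 4+1+1 (234 of its 720 elements, about 32% of primes). None of the 27 primes tested shows any such pattern (for each of these groups the chance of that is below 10^-4), which rules them out. Hence G = (S_3 x S_3) : C_2 (6T13), of order 72.

(S_3 x S_3) : C_2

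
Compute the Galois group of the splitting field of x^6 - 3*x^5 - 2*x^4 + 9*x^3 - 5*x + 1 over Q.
S_3 (also written S3)

The polynomial f is an irreducible sextic over Q, so G = Gal(f/Q) is one of the 16 transitive subgroups 6T1, ..., 6T16 of S_6. The discriminant of f is 810448, which is not a perfect square, so G is not contained in A_6. The transitive groups of degree 6 not contained in A_6 are: C_6 (6T1, order 6), S_3 (6T2, order 6), D_6 (6T3, order 12), C_3 x S_3 (6T5, order 18), A_4 x C_2 (6T6, order 24), S_4 (6T8, order 24), S_3 x S_3 (6T9, order 36), S_4 x C_2 (6T11, order 48), (S_3 x S_3) : C_2 (6T13, order 72), PGL(2,5) (6T14, order 120), S_6 (6T16, order 720). By Dedekind's theorem, for a prime p not dividing disc(f) the degrees of the irreducible factors of f mod p form the cycle type of an element of G. Factoring f modulo the 23 such primes p <= 97 (skipping 2, 37, which divide the discriminant), each new pattern first appears at: mod 3: f = (x^3 + x^2 + 2)(x^3 + 2x^2 + 2x + 2), pattern 3+3; mod 5: f = (x^2 + 2)(x^2 + 3x + 3)(x^2 + 4x + 1), pattern 2+2+2; mod 67: f = (x + 2)(x + 18)(x + 30)(x + 36)(x + 48)(x + 64), pattern 1+1+1+1+1+1. No other pattern occurs in this range, so the set of observed cycle types is {3+3, 2+2+2, 1+1+1+1+1+1}. The candidates containing elements of all these cycle types are C_6 (6T1) of order 6, S_3 (6T2) of order 6, D_6 (6T3) of order 12, C_3 x S_3 (6T5) of order 18, A_4 x C_2 (6T6) of order 24, S_4 (6T8) of order 24, S_3 x S_3 (6T9) of order 36, S_4 x C_2 (6T11) of order 48, (S_3 x S_3) : C_2 (6T13) of order 72, PGL(2,5) (6T14) of order 120, S_6 (6T16) of order 720; the others are excluded. The observed types are precisely the cycle types that occur in S_3 (6T2). Each of the other remaining candidates has further cycle types, and by the Chebotarev density theorem the matching factorization patterns would occur for a proportion of primes equal to their share of the group: C_6 (6T1) additionally contains elements of type 6 (2 of its 6 elements, about 33% of primes); D_6 (6T3) additionally contains elements of type 6, 2+2+1+1 (5 of its 12 elements, about 42% of primes); C_3 x S_3 (6T5) additionally contains elements of type 6, 3+1+1+1 (10 of its 18 elements, about 56% of primes); A_4 x C_2 (6T6) additionally contains elements of type 6, 2+2+1+1, 2+1+1+1+1 (14 of its 24 elements, about 58% of primes); S_4 (6T8) additionally contains elements of type 4+1+1, 2+2+1+1 (9 of its 24 elements, about 38% of primes); S_3 x S_3 (6T9) additionally contains elements of type 6, 3+1+1+1, 2+2+1+1 (25 of its 36 elements, about 69% of primes); S_4 x C_2 (6T11) additionally contains elements of type 6, 4+2, 4+1+1, 2+2+1+1, 2+1+1+1+1 (32 of its 48 elements, about 67% of primes); (S_3 x S_3) : C_2 (6T13) additionally contains elements of type 6, 4+2, 3+2+1, 3+1+1+1, 2+2+1+1, 2+1+1+1+1 (61 of its 72 elements, about 85% of primes); PGL(2,5) (6T14) additionally contains elements of type 6, 5+1, 4+1+1, 2+2+1+1 (89 of its 120 elements, about 74% of primes); S_6 (6T16) additionally contains elements of type 6, 5+1, 4+2, 4+1+1, 3+2+1, 3+1+1+1, 2+2+1+1, 2+1+1+1+1 (664 of its 720 elements, about 92% of primes). None of the 23 primes tested shows any such pattern (for each of these groups the chance of that is below 10^-4), which rules them out. Hence G = S_3 (6T2), of order 6.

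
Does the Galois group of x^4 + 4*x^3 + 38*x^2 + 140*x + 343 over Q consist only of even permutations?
No

The polynomial is irreducible of degree 4 over Q. Its discriminant is 4299982848, which is not a perfect square. A Galois group lies in the alternating group exactly when the discriminant is a square in Q, so the Galois group (C_4) is not contained in A_4.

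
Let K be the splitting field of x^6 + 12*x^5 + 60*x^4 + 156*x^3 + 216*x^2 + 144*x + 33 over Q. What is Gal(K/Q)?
D_6 (order 12)

The polynomial f is an irreducible sextic over Q, so G = Gal(f/Q) is one of the 16 transitive subgroups 6T1, ..., 6T16 of S_6. The discriminant of f is 1259712, which is not a perfect square, so G is not contained in A_6. The transitive groups of degree 6 not contained in A_6 are: C_6 (6T1, order 6), S_3 (6T2, order 6), D_6 (6T3, order 12), C_3 x S_3 (6T5, order 18), A_4 x C_2 (6T6, order 24), S_4 (6T8, order 24), S_3 x S_3 (6T9, order 36), S_4 x C_2 (6T11, order 48), (S_3 x S_3) : C_2 (6T13, order 72), PGL(2,5) (6T14, order 120), S_6 (6T16, order 720). By Dedekind's theorem, for a prime p not dividing disc(f) the degrees of the irreducible factors of f mod p form the cycle type of an element of G. Factoring f modulo the 79 such primes p <= 419 (skipping 2, 3, which divide the discriminant), each new pattern first appears at: mod 5: f = (x^6 + 2x^5 + x^3 + x^2 + 4x + 3), pattern 6; mod 7: f = (x^2 + x + 6)(x^2 + 5x + 3)(x^2 + 6x + 3), pattern 2+2+2; mod 11: f = (x)(x + 7)(x^2 + 6x + 1)(x^2 + 10x + 8), pattern 2+2+1+1; mod 13: f = (x^3 + 6x^2 + 12x + 2)(x^3 + 6x^2 + 12x + 10), pattern 3+3; mod 97: f = (x + 4)(x + 27)(x + 51)(x + 68)(x + 72)(x + 81), pattern 1+1+1+1+1+1. No other pattern occurs in this range, so the set of observed cycle types is {6, 2+2+2, 2+2+1+1, 3+3, 1+1+1+1+1+1}. The candidates containing elements of all these cycle types are D_6 (6T3) of order 12, A_4 x C_2 (6T6) of order 24, S_3 x S_3 (6T9) of order 36, S_4 x C_2 (6T11) of order 48, (S_3 x S_3) : C_2 (6T13) of order 72, PGL(2,5) (6T14) of order 120, S_6 (6T16) of order 720; the others are excluded. The observed types are precisely the cycle types that occur in D_6 (6T3). Each of the other remaining candidates has further cycle types, and by the Chebotarev density theorem the matching factorization patterns would occur for a proportion of primes equal to their share of the group: A_4 x C_2 (6T6) additionally contains elements of type 2+1+1+1+1 (3 of its 24 elements, about 12% of primes); S_3 x S_3 (6T9) additionally contains elements of type 3+1+1+1 (4 of its 36 elements, about 11% of primes); S_4 x C_2 (6T11) additionally contains elements of type 4+2, 4+1+1, 2+1+1+1+1 (15 of its 48 elements, about 31% of primes); (S_3 x S_3) : C_2 (6T13) additionally contains elements of type 4+2, 3+2+1, 3+1+1+1, 2+1+1+1+1 (40 of its 72 elements, about 56% of primes); PGL(2,5) (6T14) additionally contains elements of type 5+1, 4+1+1 (54 of its 120 elements, about 45% of primes); S_6 (6T16) additionally contains elements of type 5+1, 4+2, 4+1+1, 3+2+1, 3+1+1+1, 2+1+1+1+1 (499 of its 720 elements, about 69% of primes). None of the 79 primes tested shows any such pattern (for each of these groups the chance of that is below 10^-4), which rules them out. Hence G = D_6 (6T3), of order 12.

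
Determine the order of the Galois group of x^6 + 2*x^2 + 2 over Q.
48

The degree of the splitting field over Q equals the order of the Galois group, so first determine the group. The polynomial f is an irreducible sextic over Q, so G = Gal(f/Q) is one of the 16 transitive subgroups 6T1, ..., 6T16 of S_6. The discriminant of f is -2508800, which is not a perfect square, so G is not contained in A_6. The transitive groups of degree 6 not contained in A_6 are: C_6 (6T1, order 6), S_3 (6T2, order 6), D_6 (6T3, order 12), C_3 x S_3 (6T5, order 18), A_4 x C_2 (6T6, order 24), S_4 (6T8, order 24), S_3 x S_3 (6T9, order 36), S_4 x C_2 (6T11, order 48), (S_3 x S_3) : C_2 (6T13, order 72), PGL(2,5) (6T14, order 120), S_6 (6T16, order 720). By Dedekind's theorem, for a prime p not dividing disc(f) the degrees of the irreducible factors of f mod p form the cycle type of an element of G. Factoring f modulo the 17 such primes p <= 71 (skipping 2, 5, 7, which divide the discriminant), each new pattern first appears at: mod 3: f = (x^3 + x^2 + 2x + 1)(x^3 + 2x^2 + 2x + 2), pattern 3+3; mod 13: f = (x^6 + 2x^2 + 2), pattern 6; mod 19: f = (x^2 + 5)(x^4 + 14x^2 + 8), pattern 4+2; mod 23: f = (x + 11)(x + 12)(x^4 + 6x^2 + 15), pattern 4+1+1; mod 53: f = (x^2 + 45)(x^2 + 11x + 38)(x^2 + 42x + 38), pattern 2+2+2; mod 59: f = (x + 4)(x + 55)(x^2 + 5x + 50)(x^2 + 54x + 50), pattern 2+2+1+1; mod 71: f = (x + 8)(x + 11)(x + 60)(x + 63)(x^2 + 43), pattern 2+1+1+1+1. No other pattern occurs in this range, so the set of observed cycle types is {3+3, 6, 4+2, 4+1+1, 2+2+2, 2+2+1+1, 2+1+1+1+1}. The candidates containing elements of all these cycle types are S_4 x C_2 (6T11) of order 48, S_6 (6T16) of order 720; the others are excluded. The observed types are precisely the cycle types that occur in S_4 x C_2 (6T11) (apart from the identity). Each of the other remaining candidates has further cycle types, and by the Chebotarev density theorem the matching factorization patterns would occur for a proportion of primes equal to their share of the group: S_6 (6T16) additionally contains elements of type 5+1, 3+2+1, 3+1+1+1 (304 of its 720 elements, about 42% of primes). None of the 17 primes tested shows any such pattern (for each of these groups the chance of that is below 10^-4), which rules them out. Hence G = S_4 x C_2 (6T11), of order 48. The Galois group S_4 x C_2 (6T11) has order 48, so the splitting field has degree 48 over Q.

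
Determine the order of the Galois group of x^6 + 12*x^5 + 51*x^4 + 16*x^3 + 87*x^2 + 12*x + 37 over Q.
120

The degree of the splitting field over Q equals the order of the Galois group, so first determine the group. The polynomial f is an irreducible sextic over Q, so G = Gal(f/Q) is one of the 16 transitive subgroups 6T1, ..., 6T16 of S_6. The discriminant of f is -8075618666938368, which is not a perfect square, so G is not contained in A_6. The transitive groups of degree 6 not contained in A_6 are: C_6 (6T1, order 6), S_3 (6T2, order 6), D_6 (6T3, order 12), C_3 x S_3 (6T5, order 18), A_4 x C_2 (6T6, order 24), S_4 (6T8, order 24), S_3 x S_3 (6T9, order 36), S_4 x C_2 (6T11, order 48), (S_3 x S_3) : C_2 (6T13, order 72), PGL(2,5) (6T14, order 120), S_6 (6T16, order 720). By Dedekind's theorem, for a prime p not dividing disc(f) the degrees of the irreducible factors of f mod p form the cycle type of an element of G. Factoring f modulo the 21 such primes p <= 97 (skipping 2, 3, 7, 13, which divide the discriminant), each new pattern first appears at: mod 5: f = (x^6 + 2x^5 + x^4 + x^3 + 2x^2 + 2x + 2), pattern 6; mod 11: f = (x + 8)(x^5 + 4x^4 + 8x^3 + 7x^2 + 9x + 6), pattern 5+1; mod 17: f = (x + 1)(x + 10)(x^4 + x^3 + 13x^2 + 16x + 2), pattern 4+1+1; mod 23: f = (x + 4)(x + 8)(x^2 + 11x + 19)(x^2 + 12x + 6), pattern 2+2+1+1; mod 43: f = (x^3 + 18x^2 + 22x + 30)(x^3 + 37x^2 + 8x + 17), pattern 3+3; mod 61: f = (x^2 + 35)(x^2 + 33x + 42)(x^2 + 40x + 57), pattern 2+2+2. No other pattern occurs in this range, so the set of observed cycle types is {6, 5+1, 4+1+1, 2+2+1+1, 3+3, 2+2+2}. The candidates containing elements of all these cycle types are PGL(2,5) (6T14) of order 120, S_6 (6T16) of order 720; the others are excluded. The observed types are precisely the cycle types that occur in PGL(2,5) (6T14) (apart from the identity). Each of the other remaining candidates has further cycle types, and by the Chebotarev density theorem the matching factorization patterns would occur for a proportion of primes equal to their share of the group: S_6 (6T16) additionally contains elements of type 4+2, 3+2+1, 3+1+1+1, 2+1+1+1+1 (265 of its 720 elements, about 37% of primes). None of the 21 primes tested shows any such pattern (for each of these groups the chance of that is below 10^-4), which rules them out. Hence G = PGL(2,5) (6T14), of order 120. The Galois group PGL(2,5) (6T14) has order 120, so the splitting field has degree 120 over Q.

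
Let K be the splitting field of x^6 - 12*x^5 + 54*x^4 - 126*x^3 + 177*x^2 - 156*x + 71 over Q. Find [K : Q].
The degree of the splitting field over Q equals the order of the Galois group, so first determine the group. The polynomial f is an irreducible sextic over Q, so G = Gal(f/Q) is one of the 16 transitive subgroups 6T1, ..., 6T16 of S_6. The discriminant of f is 19050624576 = 138024^2, a perfect square, so G is contained in A_6. The transitive groups of degree 6 contained in A_6 are: A_4 (6T4, order 12), S_4 (6T7, order 24), (C_3 x C_3) : C_4 (6T10, order 36), PSL(2,5) (6T12, order 60), A_6 (6T15, order 360). By Dedekind's theorem, for a prime p not dividing disc(f) the degrees of the irreducible factors of f mod p form the cycle type of an element of G. Factoring f modulo the 33 such primes p <= 151 (skipping 2, 3, 71, which divide the discriminant), each new pattern first appears at: mod 5: f = (x^3 + 3x + 3)(x^3 + 3x^2 + x + 2), pattern 3+3; mod 17: f = (x + 9)(x + 13)(x^2 + 7x + 5)(x^2 + 10x + 15), pattern 2+2+1+1. No other pattern occurs in this range, so the set of observed cycle types is {3+3, 2+2+1+1}. The candidates containing elements of all these cycle types are A_4 (6T4) of order 12, S_4 (6T7) of order 24, (C_3 x C_3) : C_4 (6T10) of order 36, PSL(2,5) (6T12) of order 60, A_6 (6T15) of order 360; the others are excluded. The observed types are precisely the cycle types that occur in A_4 (6T4) (apart from the identity). Each of the other remaining candidates has further cycle types, and by the Chebotarev density theorem the matching factorization patterns would occur for a proportion of primes equal to their share of the group: S_4 (6T7) additionally contains elements of type 4+2 (6 of its 24 elements, about 25% of primes); (C_3 x C_3) : C_4 (6T10) additionally contains elements of type 4+2, 3+1+1+1 (22 of its 36 elements, about 61% of primes); PSL(2,5) (6T12) additionally contains elements of type 5+1 (24 of its 60 elements, about 40% of primes); A_6 (6T15) additionally contains elements of type 5+1, 4+2, 3+1+1+1 (274 of its 360 elements, about 76% of primes). None of the 33 primes tested shows any such pattern (for each of these groups the chance of that is below 10^-4), which rules them out. Hence G = A_4 (6T4), of order 12. The Galois group A_4 (6T4) has order 12, so the splitting field has degree 12 over Q.

12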